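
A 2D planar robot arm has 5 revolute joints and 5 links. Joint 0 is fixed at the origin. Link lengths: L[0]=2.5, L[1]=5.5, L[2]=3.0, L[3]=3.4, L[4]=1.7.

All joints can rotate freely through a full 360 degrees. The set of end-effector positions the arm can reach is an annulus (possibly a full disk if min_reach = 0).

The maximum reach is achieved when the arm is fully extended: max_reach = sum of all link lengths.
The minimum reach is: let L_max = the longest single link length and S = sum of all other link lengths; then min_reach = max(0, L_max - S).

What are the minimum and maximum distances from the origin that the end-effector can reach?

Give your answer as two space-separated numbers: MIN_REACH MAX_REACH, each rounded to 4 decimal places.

Link lengths: [2.5, 5.5, 3.0, 3.4, 1.7]
max_reach = 2.5 + 5.5 + 3 + 3.4 + 1.7 = 16.1
L_max = max([2.5, 5.5, 3.0, 3.4, 1.7]) = 5.5
S (sum of others) = 16.1 - 5.5 = 10.6
min_reach = max(0, 5.5 - 10.6) = max(0, -5.1) = 0

Answer: 0.0000 16.1000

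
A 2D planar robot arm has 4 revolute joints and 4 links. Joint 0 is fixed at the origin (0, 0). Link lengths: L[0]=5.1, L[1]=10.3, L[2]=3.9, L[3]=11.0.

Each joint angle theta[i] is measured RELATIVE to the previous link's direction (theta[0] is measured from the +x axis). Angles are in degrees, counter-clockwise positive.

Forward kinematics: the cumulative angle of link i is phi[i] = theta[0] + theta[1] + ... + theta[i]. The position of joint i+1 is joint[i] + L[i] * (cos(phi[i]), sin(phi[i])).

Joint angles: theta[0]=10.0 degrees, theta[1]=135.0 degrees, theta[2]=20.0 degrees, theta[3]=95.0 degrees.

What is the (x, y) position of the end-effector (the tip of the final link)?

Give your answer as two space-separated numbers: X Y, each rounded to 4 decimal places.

Answer: -9.0920 -3.0300

Derivation:
joint[0] = (0.0000, 0.0000)  (base)
link 0: phi[0] = 10 = 10 deg
  cos(10 deg) = 0.9848, sin(10 deg) = 0.1736
  joint[1] = (0.0000, 0.0000) + 5.1 * (0.9848, 0.1736) = (0.0000 + 5.0225, 0.0000 + 0.8856) = (5.0225, 0.8856)
link 1: phi[1] = 10 + 135 = 145 deg
  cos(145 deg) = -0.8192, sin(145 deg) = 0.5736
  joint[2] = (5.0225, 0.8856) + 10.3 * (-0.8192, 0.5736) = (5.0225 + -8.4373, 0.8856 + 5.9078) = (-3.4147, 6.7934)
link 2: phi[2] = 10 + 135 + 20 = 165 deg
  cos(165 deg) = -0.9659, sin(165 deg) = 0.2588
  joint[3] = (-3.4147, 6.7934) + 3.9 * (-0.9659, 0.2588) = (-3.4147 + -3.7671, 6.7934 + 1.0094) = (-7.1819, 7.8028)
link 3: phi[3] = 10 + 135 + 20 + 95 = 260 deg
  cos(260 deg) = -0.1736, sin(260 deg) = -0.9848
  joint[4] = (-7.1819, 7.8028) + 11 * (-0.1736, -0.9848) = (-7.1819 + -1.9101, 7.8028 + -10.8329) = (-9.0920, -3.0300)
End effector: (-9.0920, -3.0300)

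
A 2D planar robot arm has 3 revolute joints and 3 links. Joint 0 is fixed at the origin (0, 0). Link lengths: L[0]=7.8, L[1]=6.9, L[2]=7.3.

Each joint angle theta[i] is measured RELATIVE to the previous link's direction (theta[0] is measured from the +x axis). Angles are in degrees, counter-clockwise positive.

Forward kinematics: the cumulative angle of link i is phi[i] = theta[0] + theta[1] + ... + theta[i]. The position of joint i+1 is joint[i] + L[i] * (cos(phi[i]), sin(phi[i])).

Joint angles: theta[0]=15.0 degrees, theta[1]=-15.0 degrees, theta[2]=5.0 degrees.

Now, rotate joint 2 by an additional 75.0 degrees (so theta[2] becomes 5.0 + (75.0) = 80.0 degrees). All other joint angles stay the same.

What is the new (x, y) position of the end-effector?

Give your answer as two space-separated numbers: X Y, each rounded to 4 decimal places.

joint[0] = (0.0000, 0.0000)  (base)
link 0: phi[0] = 15 = 15 deg
  cos(15 deg) = 0.9659, sin(15 deg) = 0.2588
  joint[1] = (0.0000, 0.0000) + 7.8 * (0.9659, 0.2588) = (0.0000 + 7.5342, 0.0000 + 2.0188) = (7.5342, 2.0188)
link 1: phi[1] = 15 + -15 = 0 deg
  cos(0 deg) = 1.0000, sin(0 deg) = 0.0000
  joint[2] = (7.5342, 2.0188) + 6.9 * (1.0000, 0.0000) = (7.5342 + 6.9000, 2.0188 + 0.0000) = (14.4342, 2.0188)
link 2: phi[2] = 15 + -15 + 80 = 80 deg
  cos(80 deg) = 0.1736, sin(80 deg) = 0.9848
  joint[3] = (14.4342, 2.0188) + 7.3 * (0.1736, 0.9848) = (14.4342 + 1.2676, 2.0188 + 7.1891) = (15.7019, 9.2079)
End effector: (15.7019, 9.2079)

Answer: 15.7019 9.2079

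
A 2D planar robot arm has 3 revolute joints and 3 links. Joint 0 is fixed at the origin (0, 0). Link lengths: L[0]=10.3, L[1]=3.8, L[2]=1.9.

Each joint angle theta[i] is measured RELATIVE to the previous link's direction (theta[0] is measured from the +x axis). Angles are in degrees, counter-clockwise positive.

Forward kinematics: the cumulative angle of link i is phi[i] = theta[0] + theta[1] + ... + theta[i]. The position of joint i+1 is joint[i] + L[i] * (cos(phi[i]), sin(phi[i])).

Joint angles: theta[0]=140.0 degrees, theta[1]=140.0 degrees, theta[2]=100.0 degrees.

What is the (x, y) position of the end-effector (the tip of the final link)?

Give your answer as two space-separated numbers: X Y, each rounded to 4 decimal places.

joint[0] = (0.0000, 0.0000)  (base)
link 0: phi[0] = 140 = 140 deg
  cos(140 deg) = -0.7660, sin(140 deg) = 0.6428
  joint[1] = (0.0000, 0.0000) + 10.3 * (-0.7660, 0.6428) = (0.0000 + -7.8903, 0.0000 + 6.6207) = (-7.8903, 6.6207)
link 1: phi[1] = 140 + 140 = 280 deg
  cos(280 deg) = 0.1736, sin(280 deg) = -0.9848
  joint[2] = (-7.8903, 6.6207) + 3.8 * (0.1736, -0.9848) = (-7.8903 + 0.6599, 6.6207 + -3.7423) = (-7.2304, 2.8784)
link 2: phi[2] = 140 + 140 + 100 = 380 deg
  cos(380 deg) = 0.9397, sin(380 deg) = 0.3420
  joint[3] = (-7.2304, 2.8784) + 1.9 * (0.9397, 0.3420) = (-7.2304 + 1.7854, 2.8784 + 0.6498) = (-5.4450, 3.5283)
End effector: (-5.4450, 3.5283)

Answer: -5.4450 3.5283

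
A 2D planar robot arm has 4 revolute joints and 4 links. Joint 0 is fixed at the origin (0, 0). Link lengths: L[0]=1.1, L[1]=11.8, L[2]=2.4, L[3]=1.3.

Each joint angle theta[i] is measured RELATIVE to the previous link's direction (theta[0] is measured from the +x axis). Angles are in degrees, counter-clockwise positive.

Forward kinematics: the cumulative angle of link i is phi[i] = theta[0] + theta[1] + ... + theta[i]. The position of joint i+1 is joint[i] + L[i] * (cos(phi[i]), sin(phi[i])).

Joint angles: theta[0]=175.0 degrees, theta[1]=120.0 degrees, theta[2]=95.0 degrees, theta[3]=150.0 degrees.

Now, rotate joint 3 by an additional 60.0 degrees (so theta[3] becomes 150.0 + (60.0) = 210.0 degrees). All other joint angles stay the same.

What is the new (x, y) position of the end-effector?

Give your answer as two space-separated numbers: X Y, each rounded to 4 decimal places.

Answer: 5.3195 -10.5244

Derivation:
joint[0] = (0.0000, 0.0000)  (base)
link 0: phi[0] = 175 = 175 deg
  cos(175 deg) = -0.9962, sin(175 deg) = 0.0872
  joint[1] = (0.0000, 0.0000) + 1.1 * (-0.9962, 0.0872) = (0.0000 + -1.0958, 0.0000 + 0.0959) = (-1.0958, 0.0959)
link 1: phi[1] = 175 + 120 = 295 deg
  cos(295 deg) = 0.4226, sin(295 deg) = -0.9063
  joint[2] = (-1.0958, 0.0959) + 11.8 * (0.4226, -0.9063) = (-1.0958 + 4.9869, 0.0959 + -10.6944) = (3.8911, -10.5986)
link 2: phi[2] = 175 + 120 + 95 = 390 deg
  cos(390 deg) = 0.8660, sin(390 deg) = 0.5000
  joint[3] = (3.8911, -10.5986) + 2.4 * (0.8660, 0.5000) = (3.8911 + 2.0785, -10.5986 + 1.2000) = (5.9695, -9.3986)
link 3: phi[3] = 175 + 120 + 95 + 210 = 600 deg
  cos(600 deg) = -0.5000, sin(600 deg) = -0.8660
  joint[4] = (5.9695, -9.3986) + 1.3 * (-0.5000, -0.8660) = (5.9695 + -0.6500, -9.3986 + -1.1258) = (5.3195, -10.5244)
End effector: (5.3195, -10.5244)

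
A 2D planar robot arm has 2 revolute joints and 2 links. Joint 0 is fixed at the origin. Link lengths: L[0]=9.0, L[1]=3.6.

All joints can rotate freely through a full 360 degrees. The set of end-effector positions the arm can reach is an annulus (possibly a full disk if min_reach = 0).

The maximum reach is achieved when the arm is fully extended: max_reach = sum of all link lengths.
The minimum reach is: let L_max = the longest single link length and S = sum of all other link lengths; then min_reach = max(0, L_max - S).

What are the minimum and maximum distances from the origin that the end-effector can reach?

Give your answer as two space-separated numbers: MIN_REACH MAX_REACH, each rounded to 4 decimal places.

Link lengths: [9.0, 3.6]
max_reach = 9 + 3.6 = 12.6
L_max = max([9.0, 3.6]) = 9
S (sum of others) = 12.6 - 9 = 3.6
min_reach = max(0, 9 - 3.6) = max(0, 5.4) = 5.4

Answer: 5.4000 12.6000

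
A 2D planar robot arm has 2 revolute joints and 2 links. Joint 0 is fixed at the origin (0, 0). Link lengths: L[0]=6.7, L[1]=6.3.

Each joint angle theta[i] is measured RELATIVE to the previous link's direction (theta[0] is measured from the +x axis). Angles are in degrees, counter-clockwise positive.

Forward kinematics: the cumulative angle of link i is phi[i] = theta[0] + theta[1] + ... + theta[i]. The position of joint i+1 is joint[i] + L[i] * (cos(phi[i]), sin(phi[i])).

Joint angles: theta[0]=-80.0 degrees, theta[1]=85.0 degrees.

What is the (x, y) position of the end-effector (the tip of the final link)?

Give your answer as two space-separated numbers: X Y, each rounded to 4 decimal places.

Answer: 7.4395 -6.0491

Derivation:
joint[0] = (0.0000, 0.0000)  (base)
link 0: phi[0] = -80 = -80 deg
  cos(-80 deg) = 0.1736, sin(-80 deg) = -0.9848
  joint[1] = (0.0000, 0.0000) + 6.7 * (0.1736, -0.9848) = (0.0000 + 1.1634, 0.0000 + -6.5982) = (1.1634, -6.5982)
link 1: phi[1] = -80 + 85 = 5 deg
  cos(5 deg) = 0.9962, sin(5 deg) = 0.0872
  joint[2] = (1.1634, -6.5982) + 6.3 * (0.9962, 0.0872) = (1.1634 + 6.2760, -6.5982 + 0.5491) = (7.4395, -6.0491)
End effector: (7.4395, -6.0491)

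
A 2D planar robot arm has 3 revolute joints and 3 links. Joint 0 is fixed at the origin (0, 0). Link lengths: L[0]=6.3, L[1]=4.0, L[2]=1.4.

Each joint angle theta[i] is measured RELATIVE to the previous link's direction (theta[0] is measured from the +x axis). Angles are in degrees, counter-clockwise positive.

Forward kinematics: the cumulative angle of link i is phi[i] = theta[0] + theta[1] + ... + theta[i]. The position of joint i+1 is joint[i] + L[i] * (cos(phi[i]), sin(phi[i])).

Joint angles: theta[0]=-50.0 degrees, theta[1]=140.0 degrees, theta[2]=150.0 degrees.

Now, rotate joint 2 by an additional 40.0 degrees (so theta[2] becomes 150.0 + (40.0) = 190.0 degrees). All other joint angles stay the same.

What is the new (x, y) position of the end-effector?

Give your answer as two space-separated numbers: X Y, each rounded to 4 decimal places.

joint[0] = (0.0000, 0.0000)  (base)
link 0: phi[0] = -50 = -50 deg
  cos(-50 deg) = 0.6428, sin(-50 deg) = -0.7660
  joint[1] = (0.0000, 0.0000) + 6.3 * (0.6428, -0.7660) = (0.0000 + 4.0496, 0.0000 + -4.8261) = (4.0496, -4.8261)
link 1: phi[1] = -50 + 140 = 90 deg
  cos(90 deg) = 0.0000, sin(90 deg) = 1.0000
  joint[2] = (4.0496, -4.8261) + 4 * (0.0000, 1.0000) = (4.0496 + 0.0000, -4.8261 + 4.0000) = (4.0496, -0.8261)
link 2: phi[2] = -50 + 140 + 190 = 280 deg
  cos(280 deg) = 0.1736, sin(280 deg) = -0.9848
  joint[3] = (4.0496, -0.8261) + 1.4 * (0.1736, -0.9848) = (4.0496 + 0.2431, -0.8261 + -1.3787) = (4.2927, -2.2048)
End effector: (4.2927, -2.2048)

Answer: 4.2927 -2.2048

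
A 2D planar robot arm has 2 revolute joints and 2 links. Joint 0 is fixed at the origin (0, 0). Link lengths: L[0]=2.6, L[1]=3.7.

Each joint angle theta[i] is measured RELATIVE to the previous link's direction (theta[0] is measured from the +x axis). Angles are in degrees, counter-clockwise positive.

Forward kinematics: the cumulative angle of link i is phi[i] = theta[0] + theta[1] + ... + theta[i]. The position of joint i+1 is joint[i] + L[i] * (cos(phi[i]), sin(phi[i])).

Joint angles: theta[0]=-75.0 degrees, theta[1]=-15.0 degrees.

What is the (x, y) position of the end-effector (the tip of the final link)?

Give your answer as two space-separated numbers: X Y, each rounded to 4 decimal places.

Answer: 0.6729 -6.2114

Derivation:
joint[0] = (0.0000, 0.0000)  (base)
link 0: phi[0] = -75 = -75 deg
  cos(-75 deg) = 0.2588, sin(-75 deg) = -0.9659
  joint[1] = (0.0000, 0.0000) + 2.6 * (0.2588, -0.9659) = (0.0000 + 0.6729, 0.0000 + -2.5114) = (0.6729, -2.5114)
link 1: phi[1] = -75 + -15 = -90 deg
  cos(-90 deg) = 0.0000, sin(-90 deg) = -1.0000
  joint[2] = (0.6729, -2.5114) + 3.7 * (0.0000, -1.0000) = (0.6729 + 0.0000, -2.5114 + -3.7000) = (0.6729, -6.2114)
End effector: (0.6729, -6.2114)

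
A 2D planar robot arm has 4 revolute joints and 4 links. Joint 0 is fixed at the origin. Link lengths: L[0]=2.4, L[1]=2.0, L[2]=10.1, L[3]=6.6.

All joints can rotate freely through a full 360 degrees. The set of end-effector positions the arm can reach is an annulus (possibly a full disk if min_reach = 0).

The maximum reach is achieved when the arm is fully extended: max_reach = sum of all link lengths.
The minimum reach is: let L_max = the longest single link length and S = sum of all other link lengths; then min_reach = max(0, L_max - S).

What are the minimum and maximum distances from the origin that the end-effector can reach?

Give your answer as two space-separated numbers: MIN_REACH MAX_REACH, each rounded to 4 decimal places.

Answer: 0.0000 21.1000

Derivation:
Link lengths: [2.4, 2.0, 10.1, 6.6]
max_reach = 2.4 + 2 + 10.1 + 6.6 = 21.1
L_max = max([2.4, 2.0, 10.1, 6.6]) = 10.1
S (sum of others) = 21.1 - 10.1 = 11
min_reach = max(0, 10.1 - 11) = max(0, -0.9) = 0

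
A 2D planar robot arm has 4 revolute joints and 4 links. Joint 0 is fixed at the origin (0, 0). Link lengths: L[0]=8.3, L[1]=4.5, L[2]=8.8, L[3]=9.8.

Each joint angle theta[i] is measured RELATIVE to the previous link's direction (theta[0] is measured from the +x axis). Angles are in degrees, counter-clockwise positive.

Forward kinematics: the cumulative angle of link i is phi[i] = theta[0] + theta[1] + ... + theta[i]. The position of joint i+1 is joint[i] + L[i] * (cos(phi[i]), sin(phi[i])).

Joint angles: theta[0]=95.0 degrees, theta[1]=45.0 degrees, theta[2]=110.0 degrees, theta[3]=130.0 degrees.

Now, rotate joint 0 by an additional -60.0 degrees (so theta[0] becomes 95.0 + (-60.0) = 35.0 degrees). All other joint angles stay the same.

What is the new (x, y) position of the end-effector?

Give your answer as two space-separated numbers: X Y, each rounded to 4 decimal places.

Answer: 6.4213 1.3649

Derivation:
joint[0] = (0.0000, 0.0000)  (base)
link 0: phi[0] = 35 = 35 deg
  cos(35 deg) = 0.8192, sin(35 deg) = 0.5736
  joint[1] = (0.0000, 0.0000) + 8.3 * (0.8192, 0.5736) = (0.0000 + 6.7990, 0.0000 + 4.7607) = (6.7990, 4.7607)
link 1: phi[1] = 35 + 45 = 80 deg
  cos(80 deg) = 0.1736, sin(80 deg) = 0.9848
  joint[2] = (6.7990, 4.7607) + 4.5 * (0.1736, 0.9848) = (6.7990 + 0.7814, 4.7607 + 4.4316) = (7.5804, 9.1923)
link 2: phi[2] = 35 + 45 + 110 = 190 deg
  cos(190 deg) = -0.9848, sin(190 deg) = -0.1736
  joint[3] = (7.5804, 9.1923) + 8.8 * (-0.9848, -0.1736) = (7.5804 + -8.6663, 9.1923 + -1.5281) = (-1.0859, 7.6642)
link 3: phi[3] = 35 + 45 + 110 + 130 = 320 deg
  cos(320 deg) = 0.7660, sin(320 deg) = -0.6428
  joint[4] = (-1.0859, 7.6642) + 9.8 * (0.7660, -0.6428) = (-1.0859 + 7.5072, 7.6642 + -6.2993) = (6.4213, 1.3649)
End effector: (6.4213, 1.3649)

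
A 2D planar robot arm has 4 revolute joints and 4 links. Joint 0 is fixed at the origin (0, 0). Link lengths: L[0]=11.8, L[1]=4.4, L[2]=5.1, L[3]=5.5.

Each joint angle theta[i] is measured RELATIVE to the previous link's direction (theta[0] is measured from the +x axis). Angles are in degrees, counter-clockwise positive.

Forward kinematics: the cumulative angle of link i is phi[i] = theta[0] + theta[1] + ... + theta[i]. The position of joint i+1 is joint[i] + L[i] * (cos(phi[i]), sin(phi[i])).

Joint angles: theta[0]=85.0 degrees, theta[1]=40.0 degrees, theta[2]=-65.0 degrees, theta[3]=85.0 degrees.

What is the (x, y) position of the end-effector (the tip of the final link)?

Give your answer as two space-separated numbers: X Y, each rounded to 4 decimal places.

joint[0] = (0.0000, 0.0000)  (base)
link 0: phi[0] = 85 = 85 deg
  cos(85 deg) = 0.0872, sin(85 deg) = 0.9962
  joint[1] = (0.0000, 0.0000) + 11.8 * (0.0872, 0.9962) = (0.0000 + 1.0284, 0.0000 + 11.7551) = (1.0284, 11.7551)
link 1: phi[1] = 85 + 40 = 125 deg
  cos(125 deg) = -0.5736, sin(125 deg) = 0.8192
  joint[2] = (1.0284, 11.7551) + 4.4 * (-0.5736, 0.8192) = (1.0284 + -2.5237, 11.7551 + 3.6043) = (-1.4953, 15.3594)
link 2: phi[2] = 85 + 40 + -65 = 60 deg
  cos(60 deg) = 0.5000, sin(60 deg) = 0.8660
  joint[3] = (-1.4953, 15.3594) + 5.1 * (0.5000, 0.8660) = (-1.4953 + 2.5500, 15.3594 + 4.4167) = (1.0547, 19.7761)
link 3: phi[3] = 85 + 40 + -65 + 85 = 145 deg
  cos(145 deg) = -0.8192, sin(145 deg) = 0.5736
  joint[4] = (1.0547, 19.7761) + 5.5 * (-0.8192, 0.5736) = (1.0547 + -4.5053, 19.7761 + 3.1547) = (-3.4506, 22.9308)
End effector: (-3.4506, 22.9308)

Answer: -3.4506 22.9308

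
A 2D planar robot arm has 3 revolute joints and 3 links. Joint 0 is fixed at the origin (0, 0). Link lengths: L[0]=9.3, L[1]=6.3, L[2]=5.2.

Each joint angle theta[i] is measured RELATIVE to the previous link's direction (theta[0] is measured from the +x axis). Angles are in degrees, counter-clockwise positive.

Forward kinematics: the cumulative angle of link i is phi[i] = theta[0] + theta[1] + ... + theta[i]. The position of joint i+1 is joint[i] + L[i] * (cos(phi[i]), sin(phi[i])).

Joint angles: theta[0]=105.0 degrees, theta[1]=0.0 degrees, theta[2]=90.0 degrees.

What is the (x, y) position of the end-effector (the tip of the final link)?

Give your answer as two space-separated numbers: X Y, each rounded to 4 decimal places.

joint[0] = (0.0000, 0.0000)  (base)
link 0: phi[0] = 105 = 105 deg
  cos(105 deg) = -0.2588, sin(105 deg) = 0.9659
  joint[1] = (0.0000, 0.0000) + 9.3 * (-0.2588, 0.9659) = (0.0000 + -2.4070, 0.0000 + 8.9831) = (-2.4070, 8.9831)
link 1: phi[1] = 105 + 0 = 105 deg
  cos(105 deg) = -0.2588, sin(105 deg) = 0.9659
  joint[2] = (-2.4070, 8.9831) + 6.3 * (-0.2588, 0.9659) = (-2.4070 + -1.6306, 8.9831 + 6.0853) = (-4.0376, 15.0684)
link 2: phi[2] = 105 + 0 + 90 = 195 deg
  cos(195 deg) = -0.9659, sin(195 deg) = -0.2588
  joint[3] = (-4.0376, 15.0684) + 5.2 * (-0.9659, -0.2588) = (-4.0376 + -5.0228, 15.0684 + -1.3459) = (-9.0604, 13.7226)
End effector: (-9.0604, 13.7226)

Answer: -9.0604 13.7226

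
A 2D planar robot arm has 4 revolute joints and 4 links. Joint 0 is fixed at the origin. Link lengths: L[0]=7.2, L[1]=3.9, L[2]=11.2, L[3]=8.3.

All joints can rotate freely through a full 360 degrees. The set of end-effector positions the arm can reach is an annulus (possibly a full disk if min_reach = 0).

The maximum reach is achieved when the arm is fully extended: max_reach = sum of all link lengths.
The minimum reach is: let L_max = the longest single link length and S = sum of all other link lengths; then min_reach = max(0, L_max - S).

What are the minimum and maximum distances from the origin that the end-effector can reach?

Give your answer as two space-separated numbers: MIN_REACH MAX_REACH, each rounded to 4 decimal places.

Link lengths: [7.2, 3.9, 11.2, 8.3]
max_reach = 7.2 + 3.9 + 11.2 + 8.3 = 30.6
L_max = max([7.2, 3.9, 11.2, 8.3]) = 11.2
S (sum of others) = 30.6 - 11.2 = 19.4
min_reach = max(0, 11.2 - 19.4) = max(0, -8.2) = 0

Answer: 0.0000 30.6000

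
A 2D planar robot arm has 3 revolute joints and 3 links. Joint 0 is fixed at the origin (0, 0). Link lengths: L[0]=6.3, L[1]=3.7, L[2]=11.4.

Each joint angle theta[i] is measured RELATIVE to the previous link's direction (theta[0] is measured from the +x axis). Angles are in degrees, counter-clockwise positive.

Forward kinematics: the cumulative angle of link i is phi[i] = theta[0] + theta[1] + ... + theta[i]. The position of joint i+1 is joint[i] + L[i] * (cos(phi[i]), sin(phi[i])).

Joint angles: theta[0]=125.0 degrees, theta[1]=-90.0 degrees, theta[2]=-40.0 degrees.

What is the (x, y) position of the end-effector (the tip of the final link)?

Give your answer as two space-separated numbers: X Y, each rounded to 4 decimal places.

Answer: 10.7740 6.2893

Derivation:
joint[0] = (0.0000, 0.0000)  (base)
link 0: phi[0] = 125 = 125 deg
  cos(125 deg) = -0.5736, sin(125 deg) = 0.8192
  joint[1] = (0.0000, 0.0000) + 6.3 * (-0.5736, 0.8192) = (0.0000 + -3.6135, 0.0000 + 5.1607) = (-3.6135, 5.1607)
link 1: phi[1] = 125 + -90 = 35 deg
  cos(35 deg) = 0.8192, sin(35 deg) = 0.5736
  joint[2] = (-3.6135, 5.1607) + 3.7 * (0.8192, 0.5736) = (-3.6135 + 3.0309, 5.1607 + 2.1222) = (-0.5827, 7.2829)
link 2: phi[2] = 125 + -90 + -40 = -5 deg
  cos(-5 deg) = 0.9962, sin(-5 deg) = -0.0872
  joint[3] = (-0.5827, 7.2829) + 11.4 * (0.9962, -0.0872) = (-0.5827 + 11.3566, 7.2829 + -0.9936) = (10.7740, 6.2893)
End effector: (10.7740, 6.2893)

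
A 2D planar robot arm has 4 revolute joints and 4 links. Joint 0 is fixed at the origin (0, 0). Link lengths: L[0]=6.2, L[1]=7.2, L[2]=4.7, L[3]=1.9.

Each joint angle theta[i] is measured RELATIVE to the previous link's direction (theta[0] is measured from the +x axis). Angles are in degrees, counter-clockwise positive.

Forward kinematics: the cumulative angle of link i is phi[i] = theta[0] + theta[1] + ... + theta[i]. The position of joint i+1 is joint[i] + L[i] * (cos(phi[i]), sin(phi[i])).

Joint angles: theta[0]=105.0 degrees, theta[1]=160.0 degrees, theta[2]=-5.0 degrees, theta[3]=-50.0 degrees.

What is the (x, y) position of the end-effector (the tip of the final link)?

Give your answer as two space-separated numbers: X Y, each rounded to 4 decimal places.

Answer: -4.6938 -6.7625

Derivation:
joint[0] = (0.0000, 0.0000)  (base)
link 0: phi[0] = 105 = 105 deg
  cos(105 deg) = -0.2588, sin(105 deg) = 0.9659
  joint[1] = (0.0000, 0.0000) + 6.2 * (-0.2588, 0.9659) = (0.0000 + -1.6047, 0.0000 + 5.9887) = (-1.6047, 5.9887)
link 1: phi[1] = 105 + 160 = 265 deg
  cos(265 deg) = -0.0872, sin(265 deg) = -0.9962
  joint[2] = (-1.6047, 5.9887) + 7.2 * (-0.0872, -0.9962) = (-1.6047 + -0.6275, 5.9887 + -7.1726) = (-2.2322, -1.1839)
link 2: phi[2] = 105 + 160 + -5 = 260 deg
  cos(260 deg) = -0.1736, sin(260 deg) = -0.9848
  joint[3] = (-2.2322, -1.1839) + 4.7 * (-0.1736, -0.9848) = (-2.2322 + -0.8161, -1.1839 + -4.6286) = (-3.0483, -5.8125)
link 3: phi[3] = 105 + 160 + -5 + -50 = 210 deg
  cos(210 deg) = -0.8660, sin(210 deg) = -0.5000
  joint[4] = (-3.0483, -5.8125) + 1.9 * (-0.8660, -0.5000) = (-3.0483 + -1.6454, -5.8125 + -0.9500) = (-4.6938, -6.7625)
End effector: (-4.6938, -6.7625)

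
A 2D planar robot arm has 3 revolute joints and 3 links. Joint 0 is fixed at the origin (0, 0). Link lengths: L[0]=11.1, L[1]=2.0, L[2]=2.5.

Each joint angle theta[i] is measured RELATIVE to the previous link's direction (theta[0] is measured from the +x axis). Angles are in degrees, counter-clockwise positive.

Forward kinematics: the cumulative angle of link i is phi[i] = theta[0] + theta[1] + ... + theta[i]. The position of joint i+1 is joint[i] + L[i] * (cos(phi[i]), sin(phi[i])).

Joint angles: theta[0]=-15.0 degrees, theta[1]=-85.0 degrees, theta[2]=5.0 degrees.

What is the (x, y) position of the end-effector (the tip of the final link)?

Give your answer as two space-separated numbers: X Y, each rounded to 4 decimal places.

joint[0] = (0.0000, 0.0000)  (base)
link 0: phi[0] = -15 = -15 deg
  cos(-15 deg) = 0.9659, sin(-15 deg) = -0.2588
  joint[1] = (0.0000, 0.0000) + 11.1 * (0.9659, -0.2588) = (0.0000 + 10.7218, 0.0000 + -2.8729) = (10.7218, -2.8729)
link 1: phi[1] = -15 + -85 = -100 deg
  cos(-100 deg) = -0.1736, sin(-100 deg) = -0.9848
  joint[2] = (10.7218, -2.8729) + 2 * (-0.1736, -0.9848) = (10.7218 + -0.3473, -2.8729 + -1.9696) = (10.3745, -4.8425)
link 2: phi[2] = -15 + -85 + 5 = -95 deg
  cos(-95 deg) = -0.0872, sin(-95 deg) = -0.9962
  joint[3] = (10.3745, -4.8425) + 2.5 * (-0.0872, -0.9962) = (10.3745 + -0.2179, -4.8425 + -2.4905) = (10.1566, -7.3330)
End effector: (10.1566, -7.3330)

Answer: 10.1566 -7.3330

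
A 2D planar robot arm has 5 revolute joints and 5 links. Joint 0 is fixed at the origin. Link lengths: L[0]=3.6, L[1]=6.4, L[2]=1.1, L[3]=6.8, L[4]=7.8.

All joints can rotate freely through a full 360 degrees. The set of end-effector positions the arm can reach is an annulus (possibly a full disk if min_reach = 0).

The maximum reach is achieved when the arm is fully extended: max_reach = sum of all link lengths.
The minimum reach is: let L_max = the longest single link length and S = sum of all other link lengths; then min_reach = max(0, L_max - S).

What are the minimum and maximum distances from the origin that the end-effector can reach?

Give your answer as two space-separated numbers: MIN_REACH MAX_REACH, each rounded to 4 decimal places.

Link lengths: [3.6, 6.4, 1.1, 6.8, 7.8]
max_reach = 3.6 + 6.4 + 1.1 + 6.8 + 7.8 = 25.7
L_max = max([3.6, 6.4, 1.1, 6.8, 7.8]) = 7.8
S (sum of others) = 25.7 - 7.8 = 17.9
min_reach = max(0, 7.8 - 17.9) = max(0, -10.1) = 0

Answer: 0.0000 25.7000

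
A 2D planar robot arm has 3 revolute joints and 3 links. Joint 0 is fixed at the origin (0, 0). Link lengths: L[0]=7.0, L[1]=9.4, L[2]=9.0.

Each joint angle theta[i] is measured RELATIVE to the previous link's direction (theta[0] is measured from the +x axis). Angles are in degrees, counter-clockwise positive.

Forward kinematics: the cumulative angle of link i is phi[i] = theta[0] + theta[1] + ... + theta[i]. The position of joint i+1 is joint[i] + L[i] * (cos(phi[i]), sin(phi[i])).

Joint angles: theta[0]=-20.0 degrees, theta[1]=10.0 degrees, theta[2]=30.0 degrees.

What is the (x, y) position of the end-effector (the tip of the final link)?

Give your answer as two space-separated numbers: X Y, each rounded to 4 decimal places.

joint[0] = (0.0000, 0.0000)  (base)
link 0: phi[0] = -20 = -20 deg
  cos(-20 deg) = 0.9397, sin(-20 deg) = -0.3420
  joint[1] = (0.0000, 0.0000) + 7 * (0.9397, -0.3420) = (0.0000 + 6.5778, 0.0000 + -2.3941) = (6.5778, -2.3941)
link 1: phi[1] = -20 + 10 = -10 deg
  cos(-10 deg) = 0.9848, sin(-10 deg) = -0.1736
  joint[2] = (6.5778, -2.3941) + 9.4 * (0.9848, -0.1736) = (6.5778 + 9.2572, -2.3941 + -1.6323) = (15.8350, -4.0264)
link 2: phi[2] = -20 + 10 + 30 = 20 deg
  cos(20 deg) = 0.9397, sin(20 deg) = 0.3420
  joint[3] = (15.8350, -4.0264) + 9 * (0.9397, 0.3420) = (15.8350 + 8.4572, -4.0264 + 3.0782) = (24.2923, -0.9483)
End effector: (24.2923, -0.9483)

Answer: 24.2923 -0.9483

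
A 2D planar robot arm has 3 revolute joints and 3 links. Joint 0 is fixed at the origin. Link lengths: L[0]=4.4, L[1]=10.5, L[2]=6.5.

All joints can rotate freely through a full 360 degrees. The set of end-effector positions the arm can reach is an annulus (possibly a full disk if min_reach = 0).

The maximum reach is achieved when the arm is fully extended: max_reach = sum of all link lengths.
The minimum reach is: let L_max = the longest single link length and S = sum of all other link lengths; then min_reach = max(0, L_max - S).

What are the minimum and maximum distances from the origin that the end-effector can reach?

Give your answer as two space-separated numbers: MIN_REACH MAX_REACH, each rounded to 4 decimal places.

Link lengths: [4.4, 10.5, 6.5]
max_reach = 4.4 + 10.5 + 6.5 = 21.4
L_max = max([4.4, 10.5, 6.5]) = 10.5
S (sum of others) = 21.4 - 10.5 = 10.9
min_reach = max(0, 10.5 - 10.9) = max(0, -0.4) = 0

Answer: 0.0000 21.4000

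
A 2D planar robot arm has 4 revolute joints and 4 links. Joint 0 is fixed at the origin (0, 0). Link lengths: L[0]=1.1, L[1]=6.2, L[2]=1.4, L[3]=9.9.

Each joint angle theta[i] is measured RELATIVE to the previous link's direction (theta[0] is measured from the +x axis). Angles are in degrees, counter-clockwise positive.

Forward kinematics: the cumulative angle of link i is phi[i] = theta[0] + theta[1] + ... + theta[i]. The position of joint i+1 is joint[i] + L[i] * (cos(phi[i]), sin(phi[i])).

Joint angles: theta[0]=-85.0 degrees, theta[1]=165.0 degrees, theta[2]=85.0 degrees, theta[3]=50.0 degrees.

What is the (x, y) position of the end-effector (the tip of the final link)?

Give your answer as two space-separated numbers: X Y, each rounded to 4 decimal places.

Answer: -8.2894 -0.3061

Derivation:
joint[0] = (0.0000, 0.0000)  (base)
link 0: phi[0] = -85 = -85 deg
  cos(-85 deg) = 0.0872, sin(-85 deg) = -0.9962
  joint[1] = (0.0000, 0.0000) + 1.1 * (0.0872, -0.9962) = (0.0000 + 0.0959, 0.0000 + -1.0958) = (0.0959, -1.0958)
link 1: phi[1] = -85 + 165 = 80 deg
  cos(80 deg) = 0.1736, sin(80 deg) = 0.9848
  joint[2] = (0.0959, -1.0958) + 6.2 * (0.1736, 0.9848) = (0.0959 + 1.0766, -1.0958 + 6.1058) = (1.1725, 5.0100)
link 2: phi[2] = -85 + 165 + 85 = 165 deg
  cos(165 deg) = -0.9659, sin(165 deg) = 0.2588
  joint[3] = (1.1725, 5.0100) + 1.4 * (-0.9659, 0.2588) = (1.1725 + -1.3523, 5.0100 + 0.3623) = (-0.1798, 5.3723)
link 3: phi[3] = -85 + 165 + 85 + 50 = 215 deg
  cos(215 deg) = -0.8192, sin(215 deg) = -0.5736
  joint[4] = (-0.1798, 5.3723) + 9.9 * (-0.8192, -0.5736) = (-0.1798 + -8.1096, 5.3723 + -5.6784) = (-8.2894, -0.3061)
End effector: (-8.2894, -0.3061)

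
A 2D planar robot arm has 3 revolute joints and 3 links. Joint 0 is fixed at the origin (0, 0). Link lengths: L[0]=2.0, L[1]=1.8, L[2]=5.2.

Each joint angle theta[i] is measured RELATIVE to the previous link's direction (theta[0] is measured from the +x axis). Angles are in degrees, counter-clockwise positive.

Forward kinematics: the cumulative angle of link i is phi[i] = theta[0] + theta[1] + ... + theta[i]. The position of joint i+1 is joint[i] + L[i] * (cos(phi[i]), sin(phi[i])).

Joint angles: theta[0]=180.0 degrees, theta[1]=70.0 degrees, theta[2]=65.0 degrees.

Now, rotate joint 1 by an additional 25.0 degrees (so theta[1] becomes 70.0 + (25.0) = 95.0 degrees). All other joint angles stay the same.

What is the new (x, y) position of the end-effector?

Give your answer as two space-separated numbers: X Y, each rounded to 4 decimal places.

joint[0] = (0.0000, 0.0000)  (base)
link 0: phi[0] = 180 = 180 deg
  cos(180 deg) = -1.0000, sin(180 deg) = 0.0000
  joint[1] = (0.0000, 0.0000) + 2 * (-1.0000, 0.0000) = (0.0000 + -2.0000, 0.0000 + 0.0000) = (-2.0000, 0.0000)
link 1: phi[1] = 180 + 95 = 275 deg
  cos(275 deg) = 0.0872, sin(275 deg) = -0.9962
  joint[2] = (-2.0000, 0.0000) + 1.8 * (0.0872, -0.9962) = (-2.0000 + 0.1569, 0.0000 + -1.7932) = (-1.8431, -1.7932)
link 2: phi[2] = 180 + 95 + 65 = 340 deg
  cos(340 deg) = 0.9397, sin(340 deg) = -0.3420
  joint[3] = (-1.8431, -1.7932) + 5.2 * (0.9397, -0.3420) = (-1.8431 + 4.8864, -1.7932 + -1.7785) = (3.0433, -3.5717)
End effector: (3.0433, -3.5717)

Answer: 3.0433 -3.5717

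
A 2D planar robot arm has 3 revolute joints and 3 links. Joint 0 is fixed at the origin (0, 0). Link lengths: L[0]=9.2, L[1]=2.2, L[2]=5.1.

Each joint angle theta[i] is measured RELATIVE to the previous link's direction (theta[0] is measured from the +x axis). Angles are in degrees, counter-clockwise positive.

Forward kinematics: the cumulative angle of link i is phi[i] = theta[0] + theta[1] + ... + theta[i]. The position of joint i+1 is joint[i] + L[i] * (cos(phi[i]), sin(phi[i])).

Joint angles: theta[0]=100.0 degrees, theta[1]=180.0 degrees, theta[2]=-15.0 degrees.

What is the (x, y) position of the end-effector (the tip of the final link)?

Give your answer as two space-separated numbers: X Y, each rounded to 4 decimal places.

Answer: -1.6600 1.8131

Derivation:
joint[0] = (0.0000, 0.0000)  (base)
link 0: phi[0] = 100 = 100 deg
  cos(100 deg) = -0.1736, sin(100 deg) = 0.9848
  joint[1] = (0.0000, 0.0000) + 9.2 * (-0.1736, 0.9848) = (0.0000 + -1.5976, 0.0000 + 9.0602) = (-1.5976, 9.0602)
link 1: phi[1] = 100 + 180 = 280 deg
  cos(280 deg) = 0.1736, sin(280 deg) = -0.9848
  joint[2] = (-1.5976, 9.0602) + 2.2 * (0.1736, -0.9848) = (-1.5976 + 0.3820, 9.0602 + -2.1666) = (-1.2155, 6.8937)
link 2: phi[2] = 100 + 180 + -15 = 265 deg
  cos(265 deg) = -0.0872, sin(265 deg) = -0.9962
  joint[3] = (-1.2155, 6.8937) + 5.1 * (-0.0872, -0.9962) = (-1.2155 + -0.4445, 6.8937 + -5.0806) = (-1.6600, 1.8131)
End effector: (-1.6600, 1.8131)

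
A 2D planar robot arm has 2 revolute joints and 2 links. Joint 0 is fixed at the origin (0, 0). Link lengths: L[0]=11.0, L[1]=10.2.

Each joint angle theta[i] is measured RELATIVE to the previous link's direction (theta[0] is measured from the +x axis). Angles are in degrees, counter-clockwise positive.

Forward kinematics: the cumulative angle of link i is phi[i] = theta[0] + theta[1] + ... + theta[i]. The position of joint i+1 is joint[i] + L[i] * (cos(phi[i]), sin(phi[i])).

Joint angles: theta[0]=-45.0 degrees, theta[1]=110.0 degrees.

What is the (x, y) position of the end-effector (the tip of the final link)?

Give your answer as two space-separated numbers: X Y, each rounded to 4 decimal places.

joint[0] = (0.0000, 0.0000)  (base)
link 0: phi[0] = -45 = -45 deg
  cos(-45 deg) = 0.7071, sin(-45 deg) = -0.7071
  joint[1] = (0.0000, 0.0000) + 11 * (0.7071, -0.7071) = (0.0000 + 7.7782, 0.0000 + -7.7782) = (7.7782, -7.7782)
link 1: phi[1] = -45 + 110 = 65 deg
  cos(65 deg) = 0.4226, sin(65 deg) = 0.9063
  joint[2] = (7.7782, -7.7782) + 10.2 * (0.4226, 0.9063) = (7.7782 + 4.3107, -7.7782 + 9.2443) = (12.0889, 1.4662)
End effector: (12.0889, 1.4662)

Answer: 12.0889 1.4662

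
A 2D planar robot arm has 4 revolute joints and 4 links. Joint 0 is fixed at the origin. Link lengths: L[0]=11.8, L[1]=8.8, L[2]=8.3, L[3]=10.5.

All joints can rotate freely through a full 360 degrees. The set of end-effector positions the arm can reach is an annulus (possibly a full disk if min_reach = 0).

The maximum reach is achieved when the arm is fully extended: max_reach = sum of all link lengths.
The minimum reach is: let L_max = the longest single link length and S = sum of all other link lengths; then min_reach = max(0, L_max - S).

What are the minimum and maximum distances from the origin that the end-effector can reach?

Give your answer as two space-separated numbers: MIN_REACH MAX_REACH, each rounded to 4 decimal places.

Answer: 0.0000 39.4000

Derivation:
Link lengths: [11.8, 8.8, 8.3, 10.5]
max_reach = 11.8 + 8.8 + 8.3 + 10.5 = 39.4
L_max = max([11.8, 8.8, 8.3, 10.5]) = 11.8
S (sum of others) = 39.4 - 11.8 = 27.6
min_reach = max(0, 11.8 - 27.6) = max(0, -15.8) = 0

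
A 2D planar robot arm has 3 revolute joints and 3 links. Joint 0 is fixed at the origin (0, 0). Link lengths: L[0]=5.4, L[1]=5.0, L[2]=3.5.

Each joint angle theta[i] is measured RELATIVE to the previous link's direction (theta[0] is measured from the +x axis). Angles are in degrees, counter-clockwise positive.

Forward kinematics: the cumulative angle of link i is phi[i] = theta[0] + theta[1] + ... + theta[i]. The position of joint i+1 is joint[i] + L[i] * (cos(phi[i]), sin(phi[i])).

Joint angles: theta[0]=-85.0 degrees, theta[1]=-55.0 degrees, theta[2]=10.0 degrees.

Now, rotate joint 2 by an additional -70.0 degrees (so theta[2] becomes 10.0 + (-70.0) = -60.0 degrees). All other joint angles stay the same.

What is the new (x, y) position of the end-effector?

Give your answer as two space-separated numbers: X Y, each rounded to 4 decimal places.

Answer: -6.6485 -7.3963

Derivation:
joint[0] = (0.0000, 0.0000)  (base)
link 0: phi[0] = -85 = -85 deg
  cos(-85 deg) = 0.0872, sin(-85 deg) = -0.9962
  joint[1] = (0.0000, 0.0000) + 5.4 * (0.0872, -0.9962) = (0.0000 + 0.4706, 0.0000 + -5.3795) = (0.4706, -5.3795)
link 1: phi[1] = -85 + -55 = -140 deg
  cos(-140 deg) = -0.7660, sin(-140 deg) = -0.6428
  joint[2] = (0.4706, -5.3795) + 5 * (-0.7660, -0.6428) = (0.4706 + -3.8302, -5.3795 + -3.2139) = (-3.3596, -8.5934)
link 2: phi[2] = -85 + -55 + -60 = -200 deg
  cos(-200 deg) = -0.9397, sin(-200 deg) = 0.3420
  joint[3] = (-3.3596, -8.5934) + 3.5 * (-0.9397, 0.3420) = (-3.3596 + -3.2889, -8.5934 + 1.1971) = (-6.6485, -7.3963)
End effector: (-6.6485, -7.3963)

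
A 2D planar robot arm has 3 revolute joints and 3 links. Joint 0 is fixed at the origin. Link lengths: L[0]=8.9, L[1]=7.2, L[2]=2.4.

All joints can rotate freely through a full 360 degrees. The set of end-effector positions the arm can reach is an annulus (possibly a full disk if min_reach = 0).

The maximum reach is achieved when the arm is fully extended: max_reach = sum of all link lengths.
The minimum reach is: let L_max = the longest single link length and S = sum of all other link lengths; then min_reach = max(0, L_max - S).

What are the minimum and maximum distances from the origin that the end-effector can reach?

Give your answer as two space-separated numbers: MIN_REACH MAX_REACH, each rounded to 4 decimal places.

Answer: 0.0000 18.5000

Derivation:
Link lengths: [8.9, 7.2, 2.4]
max_reach = 8.9 + 7.2 + 2.4 = 18.5
L_max = max([8.9, 7.2, 2.4]) = 8.9
S (sum of others) = 18.5 - 8.9 = 9.6
min_reach = max(0, 8.9 - 9.6) = max(0, -0.7) = 0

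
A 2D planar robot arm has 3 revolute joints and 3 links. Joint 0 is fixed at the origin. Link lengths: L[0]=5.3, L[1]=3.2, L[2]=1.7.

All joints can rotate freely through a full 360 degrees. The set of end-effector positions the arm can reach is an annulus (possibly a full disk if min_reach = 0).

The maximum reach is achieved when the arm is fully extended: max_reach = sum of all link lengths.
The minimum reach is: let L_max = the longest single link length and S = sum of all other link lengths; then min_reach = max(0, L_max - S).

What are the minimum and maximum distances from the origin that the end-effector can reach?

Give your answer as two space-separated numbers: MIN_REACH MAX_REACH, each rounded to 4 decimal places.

Link lengths: [5.3, 3.2, 1.7]
max_reach = 5.3 + 3.2 + 1.7 = 10.2
L_max = max([5.3, 3.2, 1.7]) = 5.3
S (sum of others) = 10.2 - 5.3 = 4.9
min_reach = max(0, 5.3 - 4.9) = max(0, 0.4) = 0.4

Answer: 0.4000 10.2000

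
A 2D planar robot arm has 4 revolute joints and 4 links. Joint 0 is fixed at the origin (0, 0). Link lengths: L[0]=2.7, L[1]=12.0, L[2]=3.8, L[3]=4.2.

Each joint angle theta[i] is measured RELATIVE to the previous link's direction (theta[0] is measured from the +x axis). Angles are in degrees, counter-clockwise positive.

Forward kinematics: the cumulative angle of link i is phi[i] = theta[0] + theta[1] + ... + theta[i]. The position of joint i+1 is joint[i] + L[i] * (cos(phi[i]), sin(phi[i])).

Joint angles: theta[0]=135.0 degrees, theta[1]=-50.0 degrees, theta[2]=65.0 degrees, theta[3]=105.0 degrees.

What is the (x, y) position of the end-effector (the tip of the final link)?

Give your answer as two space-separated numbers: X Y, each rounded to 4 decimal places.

joint[0] = (0.0000, 0.0000)  (base)
link 0: phi[0] = 135 = 135 deg
  cos(135 deg) = -0.7071, sin(135 deg) = 0.7071
  joint[1] = (0.0000, 0.0000) + 2.7 * (-0.7071, 0.7071) = (0.0000 + -1.9092, 0.0000 + 1.9092) = (-1.9092, 1.9092)
link 1: phi[1] = 135 + -50 = 85 deg
  cos(85 deg) = 0.0872, sin(85 deg) = 0.9962
  joint[2] = (-1.9092, 1.9092) + 12 * (0.0872, 0.9962) = (-1.9092 + 1.0459, 1.9092 + 11.9543) = (-0.8633, 13.8635)
link 2: phi[2] = 135 + -50 + 65 = 150 deg
  cos(150 deg) = -0.8660, sin(150 deg) = 0.5000
  joint[3] = (-0.8633, 13.8635) + 3.8 * (-0.8660, 0.5000) = (-0.8633 + -3.2909, 13.8635 + 1.9000) = (-4.1542, 15.7635)
link 3: phi[3] = 135 + -50 + 65 + 105 = 255 deg
  cos(255 deg) = -0.2588, sin(255 deg) = -0.9659
  joint[4] = (-4.1542, 15.7635) + 4.2 * (-0.2588, -0.9659) = (-4.1542 + -1.0870, 15.7635 + -4.0569) = (-5.2413, 11.7066)
End effector: (-5.2413, 11.7066)

Answer: -5.2413 11.7066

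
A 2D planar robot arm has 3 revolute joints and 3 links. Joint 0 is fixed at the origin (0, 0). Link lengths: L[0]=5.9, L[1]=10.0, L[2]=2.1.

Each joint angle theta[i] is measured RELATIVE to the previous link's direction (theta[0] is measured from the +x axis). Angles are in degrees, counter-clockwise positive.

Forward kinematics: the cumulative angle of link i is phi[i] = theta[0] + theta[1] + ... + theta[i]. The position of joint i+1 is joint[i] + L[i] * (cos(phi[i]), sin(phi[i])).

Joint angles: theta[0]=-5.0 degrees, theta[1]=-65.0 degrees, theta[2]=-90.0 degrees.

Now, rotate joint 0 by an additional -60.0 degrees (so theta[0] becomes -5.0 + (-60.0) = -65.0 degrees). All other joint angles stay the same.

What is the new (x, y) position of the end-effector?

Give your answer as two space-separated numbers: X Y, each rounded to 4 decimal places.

Answer: -5.5431 -11.6578

Derivation:
joint[0] = (0.0000, 0.0000)  (base)
link 0: phi[0] = -65 = -65 deg
  cos(-65 deg) = 0.4226, sin(-65 deg) = -0.9063
  joint[1] = (0.0000, 0.0000) + 5.9 * (0.4226, -0.9063) = (0.0000 + 2.4934, 0.0000 + -5.3472) = (2.4934, -5.3472)
link 1: phi[1] = -65 + -65 = -130 deg
  cos(-130 deg) = -0.6428, sin(-130 deg) = -0.7660
  joint[2] = (2.4934, -5.3472) + 10 * (-0.6428, -0.7660) = (2.4934 + -6.4279, -5.3472 + -7.6604) = (-3.9344, -13.0077)
link 2: phi[2] = -65 + -65 + -90 = -220 deg
  cos(-220 deg) = -0.7660, sin(-220 deg) = 0.6428
  joint[3] = (-3.9344, -13.0077) + 2.1 * (-0.7660, 0.6428) = (-3.9344 + -1.6087, -13.0077 + 1.3499) = (-5.5431, -11.6578)
End effector: (-5.5431, -11.6578)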